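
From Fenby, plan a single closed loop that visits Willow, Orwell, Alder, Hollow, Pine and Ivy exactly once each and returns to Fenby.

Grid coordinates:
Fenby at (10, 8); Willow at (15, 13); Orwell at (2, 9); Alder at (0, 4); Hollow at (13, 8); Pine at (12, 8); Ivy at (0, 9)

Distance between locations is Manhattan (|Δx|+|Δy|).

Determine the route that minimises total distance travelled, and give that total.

There are 360 distinct closed tours to check (reversals are equivalent).
Fenby-Willow-Orwell-Alder-Hollow-Pine-Ivy-Fenby: 10+17+7+17+1+13+11 = 76
Fenby-Willow-Orwell-Alder-Hollow-Ivy-Pine-Fenby: 10+17+7+17+14+13+2 = 80
Fenby-Willow-Orwell-Alder-Pine-Hollow-Ivy-Fenby: 10+17+7+16+1+14+11 = 76
Fenby-Willow-Orwell-Alder-Pine-Ivy-Hollow-Fenby: 10+17+7+16+13+14+3 = 80
Fenby-Willow-Orwell-Alder-Ivy-Hollow-Pine-Fenby: 10+17+7+5+14+1+2 = 56
Fenby-Willow-Orwell-Alder-Ivy-Pine-Hollow-Fenby: 10+17+7+5+13+1+3 = 56
Fenby-Willow-Orwell-Hollow-Alder-Pine-Ivy-Fenby: 10+17+12+17+16+13+11 = 96
Fenby-Willow-Orwell-Hollow-Alder-Ivy-Pine-Fenby: 10+17+12+17+5+13+2 = 76
… (352 more)
Fenby-Alder-Ivy-Orwell-Willow-Hollow-Pine-Fenby: 14+5+2+17+7+1+2 = 48  ← best
The minimum is 48.
One optimal route: Fenby → Alder → Ivy → Orwell → Willow → Hollow → Pine → Fenby (or its reverse).

48 — the shortest possible round trip.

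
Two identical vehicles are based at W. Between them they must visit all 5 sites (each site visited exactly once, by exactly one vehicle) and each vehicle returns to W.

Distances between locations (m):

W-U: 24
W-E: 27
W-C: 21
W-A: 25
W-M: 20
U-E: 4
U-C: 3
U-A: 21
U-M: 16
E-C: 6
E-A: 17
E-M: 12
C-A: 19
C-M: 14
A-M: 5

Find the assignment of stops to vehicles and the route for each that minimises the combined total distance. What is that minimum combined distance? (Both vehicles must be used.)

Minimum combined distance: 105 m.

Try each way of splitting the stops between the two vehicles (each non-empty) and, for each split, find the best tour for each vehicle:
  {U} + {E, C, A, M}: 48 + 69 = 117
  {E} + {U, C, A, M}: 54 + 70 = 124
  {U, E} + {C, A, M}: 55 + 65 = 120
  {C} + {U, E, A, M}: 42 + 70 = 112
  {U, C} + {E, A, M}: 48 + 69 = 117
  {E, C} + {U, A, M}: 54 + 70 = 124
  … (15 splits in total)
  {U, E, C} + {A, M}: 55 + 50 = 105  ← best
Best: vehicle 1 W → U → E → C → W = 55; vehicle 2 W → A → M → W = 50; combined 105.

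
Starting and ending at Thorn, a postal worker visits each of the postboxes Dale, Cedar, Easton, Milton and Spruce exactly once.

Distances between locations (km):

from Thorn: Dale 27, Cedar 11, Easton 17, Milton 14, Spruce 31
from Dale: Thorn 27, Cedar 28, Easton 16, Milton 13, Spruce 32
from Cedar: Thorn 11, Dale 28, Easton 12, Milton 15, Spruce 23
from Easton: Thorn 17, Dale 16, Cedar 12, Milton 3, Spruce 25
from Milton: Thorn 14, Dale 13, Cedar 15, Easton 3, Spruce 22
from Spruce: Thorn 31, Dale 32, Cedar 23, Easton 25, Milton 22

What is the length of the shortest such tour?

Minimum total distance: 99 km.

There are 60 distinct closed tours to check (reversals are equivalent).
Thorn→Dale→Cedar→Easton→Milton→Spruce→Thorn: 27+28+12+3+22+31 = 123
Thorn→Dale→Cedar→Easton→Spruce→Milton→Thorn: 27+28+12+25+22+14 = 128
Thorn→Dale→Cedar→Milton→Easton→Spruce→Thorn: 27+28+15+3+25+31 = 129
Thorn→Dale→Cedar→Milton→Spruce→Easton→Thorn: 27+28+15+22+25+17 = 134
Thorn→Dale→Cedar→Spruce→Easton→Milton→Thorn: 27+28+23+25+3+14 = 120
Thorn→Dale→Cedar→Spruce→Milton→Easton→Thorn: 27+28+23+22+3+17 = 120
Thorn→Dale→Easton→Cedar→Milton→Spruce→Thorn: 27+16+12+15+22+31 = 123
Thorn→Dale→Easton→Cedar→Spruce→Milton→Thorn: 27+16+12+23+22+14 = 114
Thorn→Dale→Easton→Milton→Cedar→Spruce→Thorn: 27+16+3+15+23+31 = 115
Thorn→Dale→Easton→Milton→Spruce→Cedar→Thorn: 27+16+3+22+23+11 = 102
Thorn→Dale→Easton→Spruce→Cedar→Milton→Thorn: 27+16+25+23+15+14 = 120
Thorn→Dale→Easton→Spruce→Milton→Cedar→Thorn: 27+16+25+22+15+11 = 116
Thorn→Dale→Milton→Cedar→Easton→Spruce→Thorn: 27+13+15+12+25+31 = 123
Thorn→Dale→Milton→Cedar→Spruce→Easton→Thorn: 27+13+15+23+25+17 = 120
… (46 more)
Thorn→Cedar→Spruce→Dale→Easton→Milton→Thorn: 11+23+32+16+3+14 = 99  ← best
The minimum is 99.
One optimal route: Thorn → Cedar → Spruce → Dale → Easton → Milton → Thorn (or its reverse).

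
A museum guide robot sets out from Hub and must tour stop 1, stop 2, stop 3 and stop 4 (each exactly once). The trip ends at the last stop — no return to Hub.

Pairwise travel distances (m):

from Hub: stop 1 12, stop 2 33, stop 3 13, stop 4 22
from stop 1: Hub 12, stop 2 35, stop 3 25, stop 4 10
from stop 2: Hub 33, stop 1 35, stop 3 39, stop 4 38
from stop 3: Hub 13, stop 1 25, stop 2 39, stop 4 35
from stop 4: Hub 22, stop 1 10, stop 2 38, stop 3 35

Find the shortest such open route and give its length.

There are 4! = 24 possible orderings.
Hub → stop 1 → stop 2 → stop 3 → stop 4: 12+35+39+35 = 121
Hub → stop 1 → stop 2 → stop 4 → stop 3: 12+35+38+35 = 120
Hub → stop 1 → stop 3 → stop 2 → stop 4: 12+25+39+38 = 114
Hub → stop 1 → stop 3 → stop 4 → stop 2: 12+25+35+38 = 110
Hub → stop 1 → stop 4 → stop 2 → stop 3: 12+10+38+39 = 99
Hub → stop 1 → stop 4 → stop 3 → stop 2: 12+10+35+39 = 96
Hub → stop 2 → stop 1 → stop 3 → stop 4: 33+35+25+35 = 128
Hub → stop 2 → stop 1 → stop 4 → stop 3: 33+35+10+35 = 113
Hub → stop 2 → stop 3 → stop 1 → stop 4: 33+39+25+10 = 107
Hub → stop 2 → stop 3 → stop 4 → stop 1: 33+39+35+10 = 117
Hub → stop 2 → stop 4 → stop 1 → stop 3: 33+38+10+25 = 106
Hub → stop 2 → stop 4 → stop 3 → stop 1: 33+38+35+25 = 131
Hub → stop 3 → stop 1 → stop 2 → stop 4: 13+25+35+38 = 111
Hub → stop 3 → stop 1 → stop 4 → stop 2: 13+25+10+38 = 86
… (10 more)
The minimum is 86.
One shortest path: Hub → stop 3 → stop 1 → stop 4 → stop 2.

Shortest open route: 86 m.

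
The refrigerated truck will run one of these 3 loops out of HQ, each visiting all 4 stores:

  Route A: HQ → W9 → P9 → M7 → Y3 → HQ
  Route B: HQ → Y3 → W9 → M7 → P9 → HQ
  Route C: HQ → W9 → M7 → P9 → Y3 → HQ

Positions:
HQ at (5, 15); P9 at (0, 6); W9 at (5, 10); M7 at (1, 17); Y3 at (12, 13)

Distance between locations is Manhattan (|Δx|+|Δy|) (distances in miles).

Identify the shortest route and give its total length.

50 miles — Route A is the shortest.

Route A: 5 + 9 + 12 + 15 + 9 = 50
Route B: 9 + 10 + 11 + 12 + 14 = 56
Route C: 5 + 11 + 12 + 19 + 9 = 56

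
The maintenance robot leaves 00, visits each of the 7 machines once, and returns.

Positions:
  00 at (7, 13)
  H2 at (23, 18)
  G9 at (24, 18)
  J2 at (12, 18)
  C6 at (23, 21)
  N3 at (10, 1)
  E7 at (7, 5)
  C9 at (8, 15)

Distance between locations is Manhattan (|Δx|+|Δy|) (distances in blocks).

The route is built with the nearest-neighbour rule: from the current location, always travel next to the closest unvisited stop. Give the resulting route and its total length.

Nearest-neighbour total = 80 blocks; route 00 → C9 → J2 → H2 → G9 → C6 → E7 → N3 → 00.

At 00 the remaining stops are C9 3, E7 8, J2 10, N3 15, H2 21, G9 22, C6 24; go to C9.
At C9 the remaining stops are J2 7, E7 11, N3 16, H2 18, G9 19, C6 21; go to J2.
At J2 the remaining stops are H2 11, G9 12, C6 14, E7 18, N3 19; go to H2.
At H2 the remaining stops are G9 1, C6 3, E7 29, N3 30; go to G9.
At G9 the remaining stops are C6 4, E7 30, N3 31; go to C6.
At C6 the remaining stops are E7 32, N3 33; go to E7.
At E7 the remaining stops are N3 7; go to N3.
Return N3→00: 15.
Total = 3 + 7 + 11 + 1 + 4 + 32 + 7 + 15 = 80.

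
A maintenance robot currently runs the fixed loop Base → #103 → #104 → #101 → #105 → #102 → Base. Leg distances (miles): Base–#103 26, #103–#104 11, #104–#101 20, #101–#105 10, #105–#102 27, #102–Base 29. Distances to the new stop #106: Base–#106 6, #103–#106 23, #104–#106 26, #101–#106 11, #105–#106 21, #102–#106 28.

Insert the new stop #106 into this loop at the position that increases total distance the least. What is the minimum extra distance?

Minimum extra distance: 3 miles, inserting #106 between Base and #103.

Insertion cost between consecutive stops i–j is d(i,#106) + d(#106,j) − d(i,j):
  between Base and #103: 6 + 23 − 26 = 3
  between #103 and #104: 23 + 26 − 11 = 38
  between #104 and #101: 26 + 11 − 20 = 17
  between #101 and #105: 11 + 21 − 10 = 22
  between #105 and #102: 21 + 28 − 27 = 22
  between #102 and Base: 28 + 6 − 29 = 5
Cheapest insertion is between Base and #103, adding 3.
New total = 123 + 3 = 126.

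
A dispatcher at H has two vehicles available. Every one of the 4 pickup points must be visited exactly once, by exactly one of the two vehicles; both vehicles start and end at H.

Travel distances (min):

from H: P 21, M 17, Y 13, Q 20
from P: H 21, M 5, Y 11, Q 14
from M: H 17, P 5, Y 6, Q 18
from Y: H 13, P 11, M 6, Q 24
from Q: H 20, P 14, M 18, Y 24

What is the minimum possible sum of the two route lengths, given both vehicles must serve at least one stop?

Try each way of splitting the stops between the two vehicles (each non-empty) and, for each split, find the best tour for each vehicle:
  {P} + {M, Y, Q}: 42 + 57 = 99
  {M} + {P, Y, Q}: 34 + 58 = 92
  {P, M} + {Y, Q}: 43 + 57 = 100
  {Y} + {P, M, Q}: 26 + 56 = 82
  {P, Y} + {M, Q}: 45 + 55 = 100
  {M, Y} + {P, Q}: 36 + 55 = 91
  … (7 splits in total)
Best: vehicle 1 H → Y → H = 26; vehicle 2 H → M → P → Q → H = 56; combined 82.

Minimum combined distance: 82 min.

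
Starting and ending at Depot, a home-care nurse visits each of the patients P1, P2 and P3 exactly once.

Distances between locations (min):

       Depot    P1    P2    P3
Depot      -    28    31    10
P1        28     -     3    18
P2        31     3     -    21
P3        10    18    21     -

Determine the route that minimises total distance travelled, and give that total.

With 3 stops there are 3!/2 = 3 distinct round trips (a route and its reverse cost the same).
Depot→P1→P2→P3→Depot: 28+3+21+10 = 62
Depot→P1→P3→P2→Depot: 28+18+21+31 = 98
Depot→P2→P1→P3→Depot: 31+3+18+10 = 62
The minimum is 62.
One optimal route: Depot → P1 → P2 → P3 → Depot (or its reverse).

62 min — the shortest possible round trip.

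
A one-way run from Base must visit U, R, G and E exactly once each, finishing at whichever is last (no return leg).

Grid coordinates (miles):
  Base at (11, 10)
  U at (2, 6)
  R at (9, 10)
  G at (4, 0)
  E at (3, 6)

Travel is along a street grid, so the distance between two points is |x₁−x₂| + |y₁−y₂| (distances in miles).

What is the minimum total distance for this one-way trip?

There are 4! = 24 possible orderings.
Base→U→R→G→E: 13+11+15+7 = 46
Base→U→R→E→G: 13+11+10+7 = 41
Base→U→G→R→E: 13+8+15+10 = 46
Base→U→G→E→R: 13+8+7+10 = 38
Base→U→E→R→G: 13+1+10+15 = 39
Base→U→E→G→R: 13+1+7+15 = 36
Base→R→U→G→E: 2+11+8+7 = 28
Base→R→U→E→G: 2+11+1+7 = 21
Base→R→G→U→E: 2+15+8+1 = 26
Base→R→G→E→U: 2+15+7+1 = 25
Base→R→E→U→G: 2+10+1+8 = 21
Base→R→E→G→U: 2+10+7+8 = 27
Base→G→U→R→E: 17+8+11+10 = 46
Base→G→U→E→R: 17+8+1+10 = 36
… (10 more)
The minimum is 21.
One shortest path: Base → R → U → E → G.

Minimum one-way distance = 21 miles.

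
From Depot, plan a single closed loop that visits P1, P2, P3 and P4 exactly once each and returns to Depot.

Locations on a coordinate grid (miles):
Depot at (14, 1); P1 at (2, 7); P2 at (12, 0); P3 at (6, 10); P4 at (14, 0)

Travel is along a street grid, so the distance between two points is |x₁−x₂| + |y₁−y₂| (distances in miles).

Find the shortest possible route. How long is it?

Shortest round trip = 44 miles.

There are 12 distinct closed tours to check (reversals are equivalent).
Depot - P1 - P2 - P3 - P4 - Depot: 18+17+16+18+1 = 70
Depot - P1 - P2 - P4 - P3 - Depot: 18+17+2+18+17 = 72
Depot - P1 - P3 - P2 - P4 - Depot: 18+7+16+2+1 = 44
Depot - P1 - P3 - P4 - P2 - Depot: 18+7+18+2+3 = 48
Depot - P1 - P4 - P2 - P3 - Depot: 18+19+2+16+17 = 72
Depot - P1 - P4 - P3 - P2 - Depot: 18+19+18+16+3 = 74
Depot - P2 - P1 - P3 - P4 - Depot: 3+17+7+18+1 = 46
Depot - P2 - P1 - P4 - P3 - Depot: 3+17+19+18+17 = 74
Depot - P2 - P3 - P1 - P4 - Depot: 3+16+7+19+1 = 46
Depot - P2 - P4 - P1 - P3 - Depot: 3+2+19+7+17 = 48
Depot - P3 - P1 - P2 - P4 - Depot: 17+7+17+2+1 = 44
Depot - P3 - P2 - P1 - P4 - Depot: 17+16+17+19+1 = 70
The minimum is 44.
One optimal route: Depot → P1 → P3 → P2 → P4 → Depot (or its reverse).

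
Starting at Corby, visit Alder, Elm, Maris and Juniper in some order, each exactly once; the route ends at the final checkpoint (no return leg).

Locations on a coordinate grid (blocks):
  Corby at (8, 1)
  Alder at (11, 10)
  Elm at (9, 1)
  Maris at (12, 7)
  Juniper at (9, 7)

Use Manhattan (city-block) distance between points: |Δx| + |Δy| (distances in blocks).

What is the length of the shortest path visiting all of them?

14 blocks — the minimum one-way total.

There are 4! = 24 possible orderings.
Corby → Alder → Elm → Maris → Juniper: 12+11+9+3 = 35
Corby → Alder → Elm → Juniper → Maris: 12+11+6+3 = 32
Corby → Alder → Maris → Elm → Juniper: 12+4+9+6 = 31
Corby → Alder → Maris → Juniper → Elm: 12+4+3+6 = 25
Corby → Alder → Juniper → Elm → Maris: 12+5+6+9 = 32
Corby → Alder → Juniper → Maris → Elm: 12+5+3+9 = 29
Corby → Elm → Alder → Maris → Juniper: 1+11+4+3 = 19
Corby → Elm → Alder → Juniper → Maris: 1+11+5+3 = 20
Corby → Elm → Maris → Alder → Juniper: 1+9+4+5 = 19
Corby → Elm → Maris → Juniper → Alder: 1+9+3+5 = 18
Corby → Elm → Juniper → Alder → Maris: 1+6+5+4 = 16
Corby → Elm → Juniper → Maris → Alder: 1+6+3+4 = 14
Corby → Maris → Alder → Elm → Juniper: 10+4+11+6 = 31
Corby → Maris → Alder → Juniper → Elm: 10+4+5+6 = 25
… (10 more)
The minimum is 14.
One shortest path: Corby → Elm → Juniper → Maris → Alder.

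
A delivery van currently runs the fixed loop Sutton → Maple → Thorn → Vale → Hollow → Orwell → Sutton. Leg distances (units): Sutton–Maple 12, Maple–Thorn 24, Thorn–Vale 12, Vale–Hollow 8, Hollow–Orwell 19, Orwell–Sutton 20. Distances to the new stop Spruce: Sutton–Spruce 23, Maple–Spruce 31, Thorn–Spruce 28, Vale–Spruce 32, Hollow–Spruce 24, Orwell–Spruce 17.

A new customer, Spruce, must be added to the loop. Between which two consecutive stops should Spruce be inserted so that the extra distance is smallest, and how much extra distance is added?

Insertion cost between consecutive stops i–j is d(i,Spruce) + d(Spruce,j) − d(i,j):
  between Sutton and Maple: 23 + 31 − 12 = 42
  between Maple and Thorn: 31 + 28 − 24 = 35
  between Thorn and Vale: 28 + 32 − 12 = 48
  between Vale and Hollow: 32 + 24 − 8 = 48
  between Hollow and Orwell: 24 + 17 − 19 = 22
  between Orwell and Sutton: 17 + 23 − 20 = 20
Cheapest insertion is between Orwell and Sutton, adding 20.
New total = 95 + 20 = 115.

Minimum extra distance: 20, inserting Spruce between Orwell and Sutton.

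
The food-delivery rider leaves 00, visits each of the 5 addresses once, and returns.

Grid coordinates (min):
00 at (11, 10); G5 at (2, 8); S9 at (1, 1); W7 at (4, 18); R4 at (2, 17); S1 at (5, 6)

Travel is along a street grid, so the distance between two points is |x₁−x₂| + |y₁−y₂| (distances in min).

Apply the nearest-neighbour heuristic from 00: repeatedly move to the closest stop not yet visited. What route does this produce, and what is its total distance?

At 00 the remaining stops are S1 10, G5 11, W7 15, R4 16, S9 19; go to S1.
At S1 the remaining stops are G5 5, S9 9, W7 13, R4 14; go to G5.
At G5 the remaining stops are S9 8, R4 9, W7 12; go to S9.
At S9 the remaining stops are R4 17, W7 20; go to R4.
At R4 the remaining stops are W7 3; go to W7.
Return W7→00: 15.
Total = 10 + 5 + 8 + 17 + 3 + 15 = 58.

Total distance 58 min via the nearest-neighbour route 00 → S1 → G5 → S9 → R4 → W7 → 00.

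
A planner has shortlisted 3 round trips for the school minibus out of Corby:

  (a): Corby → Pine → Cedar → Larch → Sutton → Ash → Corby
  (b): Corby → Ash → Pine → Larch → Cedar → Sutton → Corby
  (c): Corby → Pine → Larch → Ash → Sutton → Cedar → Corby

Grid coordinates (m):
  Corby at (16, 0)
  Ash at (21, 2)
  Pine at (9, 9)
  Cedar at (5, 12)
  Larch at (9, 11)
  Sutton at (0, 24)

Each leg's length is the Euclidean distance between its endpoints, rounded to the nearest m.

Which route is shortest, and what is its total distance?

(a): 11 + 5 + 4 + 16 + 30 + 5 = 71
(b): 5 + 14 + 2 + 4 + 13 + 29 = 67
(c): 11 + 2 + 15 + 30 + 13 + 16 = 87

67 m — (b) is the shortest.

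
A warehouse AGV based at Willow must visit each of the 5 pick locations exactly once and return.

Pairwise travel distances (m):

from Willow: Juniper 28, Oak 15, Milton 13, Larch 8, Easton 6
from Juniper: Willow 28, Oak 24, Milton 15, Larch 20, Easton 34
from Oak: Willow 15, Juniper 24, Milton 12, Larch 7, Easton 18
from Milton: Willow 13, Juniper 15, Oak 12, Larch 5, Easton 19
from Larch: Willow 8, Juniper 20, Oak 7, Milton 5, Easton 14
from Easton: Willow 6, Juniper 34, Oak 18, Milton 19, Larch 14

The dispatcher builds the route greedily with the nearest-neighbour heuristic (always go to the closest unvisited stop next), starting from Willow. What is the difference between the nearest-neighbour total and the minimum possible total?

Willow: Easton=6, Larch=8, Milton=13, Oak=15, Juniper=28 ⇒ Easton
Easton: Larch=14, Oak=18, Milton=19, Juniper=34 ⇒ Larch
Larch: Milton=5, Oak=7, Juniper=20 ⇒ Milton
Milton: Oak=12, Juniper=15 ⇒ Oak
Oak: Juniper=24 ⇒ Juniper
NN route Willow → Easton → Larch → Milton → Oak → Juniper → Willow costs 89.
Optimal: Willow → Larch → Milton → Juniper → Oak → Easton → Willow costs 76 (by enumerating all 60 distinct tours).
Excess = 89 − 76 = 13.

13 m longer than the optimal tour.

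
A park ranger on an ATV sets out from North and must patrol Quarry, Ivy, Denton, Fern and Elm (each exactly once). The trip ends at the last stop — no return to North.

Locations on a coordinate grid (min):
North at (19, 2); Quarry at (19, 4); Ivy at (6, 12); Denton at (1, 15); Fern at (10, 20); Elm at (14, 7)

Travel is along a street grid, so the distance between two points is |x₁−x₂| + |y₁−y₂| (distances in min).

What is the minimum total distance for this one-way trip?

There are 5! = 120 possible orderings.
North → Quarry → Ivy → Denton → Fern → Elm: 2+21+8+14+17 = 62
North → Quarry → Ivy → Denton → Elm → Fern: 2+21+8+21+17 = 69
North → Quarry → Ivy → Fern → Denton → Elm: 2+21+12+14+21 = 70
North → Quarry → Ivy → Fern → Elm → Denton: 2+21+12+17+21 = 73
North → Quarry → Ivy → Elm → Denton → Fern: 2+21+13+21+14 = 71
North → Quarry → Ivy → Elm → Fern → Denton: 2+21+13+17+14 = 67
North → Quarry → Denton → Ivy → Fern → Elm: 2+29+8+12+17 = 68
North → Quarry → Denton → Ivy → Elm → Fern: 2+29+8+13+17 = 69
North → Quarry → Denton → Fern → Ivy → Elm: 2+29+14+12+13 = 70
North → Quarry → Denton → Fern → Elm → Ivy: 2+29+14+17+13 = 75
North → Quarry → Denton → Elm → Ivy → Fern: 2+29+21+13+12 = 77
North → Quarry → Denton → Elm → Fern → Ivy: 2+29+21+17+12 = 81
North → Quarry → Fern → Ivy → Denton → Elm: 2+25+12+8+21 = 68
North → Quarry → Fern → Ivy → Elm → Denton: 2+25+12+13+21 = 73
… (106 more)
North → Quarry → Elm → Ivy → Denton → Fern: 2+8+13+8+14 = 45  ← best
The minimum is 45.
One shortest path: North → Quarry → Elm → Ivy → Denton → Fern.

Minimum one-way distance = 45 min.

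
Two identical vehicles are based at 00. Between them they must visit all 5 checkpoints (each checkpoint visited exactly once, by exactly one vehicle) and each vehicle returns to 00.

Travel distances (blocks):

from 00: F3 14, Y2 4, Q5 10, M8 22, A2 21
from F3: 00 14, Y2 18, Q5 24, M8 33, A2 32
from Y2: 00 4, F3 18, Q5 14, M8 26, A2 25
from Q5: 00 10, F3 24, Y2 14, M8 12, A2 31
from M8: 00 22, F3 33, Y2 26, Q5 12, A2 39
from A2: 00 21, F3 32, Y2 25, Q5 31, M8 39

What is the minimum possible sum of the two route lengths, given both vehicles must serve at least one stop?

Check every non-empty split of the stops between the two vehicles; for each half take its own optimal tour:
  {F3} + {Y2, Q5, M8, A2}: 28 + 90 = 118
  {Y2} + {F3, Q5, M8, A2}: 8 + 107 = 115
  {F3, Y2} + {Q5, M8, A2}: 36 + 82 = 118
  {Q5} + {F3, Y2, M8, A2}: 20 + 115 = 135
  {F3, Q5} + {Y2, M8, A2}: 48 + 90 = 138
  {Y2, Q5} + {F3, M8, A2}: 28 + 107 = 135
  … (15 splits in total)
Best: vehicle 1 00 → Y2 → 00 = 8; vehicle 2 00 → F3 → A2 → M8 → Q5 → 00 = 107; combined 115.

115 blocks — the smallest possible combined total.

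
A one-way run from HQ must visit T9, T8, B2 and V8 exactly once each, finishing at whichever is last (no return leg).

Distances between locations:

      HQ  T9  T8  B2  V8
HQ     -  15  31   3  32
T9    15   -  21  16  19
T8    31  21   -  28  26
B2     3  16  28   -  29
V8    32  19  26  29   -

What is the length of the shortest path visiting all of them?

There are 4! = 24 possible orderings.
HQ - T9 - T8 - B2 - V8: 15+21+28+29 = 93
HQ - T9 - T8 - V8 - B2: 15+21+26+29 = 91
HQ - T9 - B2 - T8 - V8: 15+16+28+26 = 85
HQ - T9 - B2 - V8 - T8: 15+16+29+26 = 86
HQ - T9 - V8 - T8 - B2: 15+19+26+28 = 88
HQ - T9 - V8 - B2 - T8: 15+19+29+28 = 91
HQ - T8 - T9 - B2 - V8: 31+21+16+29 = 97
HQ - T8 - T9 - V8 - B2: 31+21+19+29 = 100
HQ - T8 - B2 - T9 - V8: 31+28+16+19 = 94
HQ - T8 - B2 - V8 - T9: 31+28+29+19 = 107
HQ - T8 - V8 - T9 - B2: 31+26+19+16 = 92
HQ - T8 - V8 - B2 - T9: 31+26+29+16 = 102
HQ - B2 - T9 - T8 - V8: 3+16+21+26 = 66
HQ - B2 - T9 - V8 - T8: 3+16+19+26 = 64
… (10 more)
The minimum is 64.
One shortest path: HQ → B2 → T9 → V8 → T8.

Minimum one-way distance = 64.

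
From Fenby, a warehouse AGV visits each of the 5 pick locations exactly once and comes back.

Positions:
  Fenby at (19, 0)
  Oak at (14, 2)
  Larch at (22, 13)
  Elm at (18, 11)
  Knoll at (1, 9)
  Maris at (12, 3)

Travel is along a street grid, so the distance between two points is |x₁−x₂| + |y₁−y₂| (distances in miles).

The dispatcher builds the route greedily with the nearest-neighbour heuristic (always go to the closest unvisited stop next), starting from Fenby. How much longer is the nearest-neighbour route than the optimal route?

Fenby: Oak=7, Maris=10, Elm=12, Larch=16, Knoll=27 ⇒ Oak
Oak: Maris=3, Elm=13, Larch=19, Knoll=20 ⇒ Maris
Maris: Elm=14, Knoll=17, Larch=20 ⇒ Elm
Elm: Larch=6, Knoll=19 ⇒ Larch
Larch: Knoll=25 ⇒ Knoll
NN route Fenby → Oak → Maris → Elm → Larch → Knoll → Fenby costs 82.
Optimal: Fenby → Oak → Maris → Knoll → Elm → Larch → Fenby costs 68 (by enumerating all 60 distinct tours).
Excess = 82 − 68 = 14.

Excess over optimum: 14 miles.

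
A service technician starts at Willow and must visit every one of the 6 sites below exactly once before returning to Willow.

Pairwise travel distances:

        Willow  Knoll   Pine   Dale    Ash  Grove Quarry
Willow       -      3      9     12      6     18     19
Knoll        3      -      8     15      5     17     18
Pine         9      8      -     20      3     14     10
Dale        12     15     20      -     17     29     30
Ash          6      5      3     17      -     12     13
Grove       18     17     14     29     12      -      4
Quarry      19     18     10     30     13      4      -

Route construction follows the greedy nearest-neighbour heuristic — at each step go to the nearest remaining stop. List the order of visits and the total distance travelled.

At Willow the remaining stops are Knoll 3, Ash 6, Pine 9, Dale 12, Grove 18, Quarry 19; go to Knoll.
At Knoll the remaining stops are Ash 5, Pine 8, Dale 15, Grove 17, Quarry 18; go to Ash.
At Ash the remaining stops are Pine 3, Grove 12, Quarry 13, Dale 17; go to Pine.
At Pine the remaining stops are Quarry 10, Grove 14, Dale 20; go to Quarry.
At Quarry the remaining stops are Grove 4, Dale 30; go to Grove.
At Grove the remaining stops are Dale 29; go to Dale.
Return Dale→Willow: 12.
Total = 3 + 5 + 3 + 10 + 4 + 29 + 12 = 66.

Nearest-neighbour total = 66; route Willow → Knoll → Ash → Pine → Quarry → Grove → Dale → Willow.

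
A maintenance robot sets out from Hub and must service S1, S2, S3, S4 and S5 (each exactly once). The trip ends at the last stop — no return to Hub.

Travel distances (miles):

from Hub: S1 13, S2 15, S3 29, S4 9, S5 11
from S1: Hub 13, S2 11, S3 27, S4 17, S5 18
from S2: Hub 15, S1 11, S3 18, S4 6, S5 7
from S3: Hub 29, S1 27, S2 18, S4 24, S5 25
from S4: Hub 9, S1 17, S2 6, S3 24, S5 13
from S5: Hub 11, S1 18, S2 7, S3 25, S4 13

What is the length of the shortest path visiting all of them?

Shortest open route: 67 miles.

There are 5! = 120 possible orderings.
Hub - S1 - S2 - S3 - S4 - S5: 13+11+18+24+13 = 79
Hub - S1 - S2 - S3 - S5 - S4: 13+11+18+25+13 = 80
Hub - S1 - S2 - S4 - S3 - S5: 13+11+6+24+25 = 79
Hub - S1 - S2 - S4 - S5 - S3: 13+11+6+13+25 = 68
Hub - S1 - S2 - S5 - S3 - S4: 13+11+7+25+24 = 80
Hub - S1 - S2 - S5 - S4 - S3: 13+11+7+13+24 = 68
Hub - S1 - S3 - S2 - S4 - S5: 13+27+18+6+13 = 77
Hub - S1 - S3 - S2 - S5 - S4: 13+27+18+7+13 = 78
Hub - S1 - S3 - S4 - S2 - S5: 13+27+24+6+7 = 77
Hub - S1 - S3 - S4 - S5 - S2: 13+27+24+13+7 = 84
Hub - S1 - S3 - S5 - S2 - S4: 13+27+25+7+6 = 78
Hub - S1 - S3 - S5 - S4 - S2: 13+27+25+13+6 = 84
Hub - S1 - S4 - S2 - S3 - S5: 13+17+6+18+25 = 79
Hub - S1 - S4 - S2 - S5 - S3: 13+17+6+7+25 = 68
… (106 more)
Hub - S4 - S2 - S5 - S1 - S3: 9+6+7+18+27 = 67  ← best
The minimum is 67.
One shortest path: Hub → S4 → S2 → S5 → S1 → S3.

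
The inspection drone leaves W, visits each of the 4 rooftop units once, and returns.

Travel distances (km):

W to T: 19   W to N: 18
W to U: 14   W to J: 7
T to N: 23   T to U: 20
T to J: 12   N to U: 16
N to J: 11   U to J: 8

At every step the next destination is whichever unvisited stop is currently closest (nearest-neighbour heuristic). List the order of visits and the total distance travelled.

At W the remaining stops are J 7, U 14, N 18, T 19; go to J.
At J the remaining stops are U 8, N 11, T 12; go to U.
At U the remaining stops are N 16, T 20; go to N.
At N the remaining stops are T 23; go to T.
Return T→W: 19.
Total = 7 + 8 + 16 + 23 + 19 = 73.

Nearest-neighbour total = 73 km; route W → J → U → N → T → W.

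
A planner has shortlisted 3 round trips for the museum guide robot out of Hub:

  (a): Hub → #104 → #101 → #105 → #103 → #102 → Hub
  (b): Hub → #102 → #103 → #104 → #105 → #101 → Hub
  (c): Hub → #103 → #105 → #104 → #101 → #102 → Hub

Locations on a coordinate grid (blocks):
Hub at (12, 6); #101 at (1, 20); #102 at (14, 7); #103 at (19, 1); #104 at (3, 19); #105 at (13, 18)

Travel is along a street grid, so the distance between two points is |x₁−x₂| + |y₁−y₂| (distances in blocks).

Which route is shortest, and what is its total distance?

(a): 22 + 3 + 14 + 23 + 11 + 3 = 76
(b): 3 + 11 + 34 + 11 + 14 + 25 = 98
(c): 12 + 23 + 11 + 3 + 26 + 3 = 78

Shortest is (a), total 76 blocks.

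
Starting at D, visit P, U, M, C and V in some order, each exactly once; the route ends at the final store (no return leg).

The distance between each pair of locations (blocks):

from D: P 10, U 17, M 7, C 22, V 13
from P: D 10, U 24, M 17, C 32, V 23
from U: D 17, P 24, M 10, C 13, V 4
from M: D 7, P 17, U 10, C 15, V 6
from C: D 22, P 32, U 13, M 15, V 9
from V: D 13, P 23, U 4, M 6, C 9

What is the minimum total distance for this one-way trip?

There are 5! = 120 possible orderings.
D - P - U - M - C - V: 10+24+10+15+9 = 68
D - P - U - M - V - C: 10+24+10+6+9 = 59
D - P - U - C - M - V: 10+24+13+15+6 = 68
D - P - U - C - V - M: 10+24+13+9+6 = 62
D - P - U - V - M - C: 10+24+4+6+15 = 59
D - P - U - V - C - M: 10+24+4+9+15 = 62
D - P - M - U - C - V: 10+17+10+13+9 = 59
D - P - M - U - V - C: 10+17+10+4+9 = 50
D - P - M - C - U - V: 10+17+15+13+4 = 59
D - P - M - C - V - U: 10+17+15+9+4 = 55
D - P - M - V - U - C: 10+17+6+4+13 = 50
D - P - M - V - C - U: 10+17+6+9+13 = 55
D - P - C - U - M - V: 10+32+13+10+6 = 71
D - P - C - U - V - M: 10+32+13+4+6 = 65
… (106 more)
The minimum is 50.
One shortest path: D → P → M → U → V → C.

Minimum one-way distance = 50 blocks.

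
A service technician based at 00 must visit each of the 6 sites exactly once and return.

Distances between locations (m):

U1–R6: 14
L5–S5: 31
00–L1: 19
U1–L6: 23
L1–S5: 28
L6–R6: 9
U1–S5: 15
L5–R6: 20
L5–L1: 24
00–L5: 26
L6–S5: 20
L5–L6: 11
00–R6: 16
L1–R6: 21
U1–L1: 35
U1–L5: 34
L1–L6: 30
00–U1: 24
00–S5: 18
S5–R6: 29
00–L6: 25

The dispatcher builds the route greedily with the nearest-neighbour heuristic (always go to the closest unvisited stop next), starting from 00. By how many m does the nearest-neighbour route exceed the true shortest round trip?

17 m longer than the optimal tour.

00: R6=16, S5=18, L1=19, U1=24, L6=25, L5=26 ⇒ R6
R6: L6=9, U1=14, L5=20, L1=21, S5=29 ⇒ L6
L6: L5=11, S5=20, U1=23, L1=30 ⇒ L5
L5: L1=24, S5=31, U1=34 ⇒ L1
L1: S5=28, U1=35 ⇒ S5
S5: U1=15 ⇒ U1
NN route 00 → R6 → L6 → L5 → L1 → S5 → U1 → 00 costs 127.
Optimal: 00 → L1 → L5 → L6 → R6 → U1 → S5 → 00 costs 110 (by enumerating all 360 distinct tours).
Excess = 127 − 110 = 17.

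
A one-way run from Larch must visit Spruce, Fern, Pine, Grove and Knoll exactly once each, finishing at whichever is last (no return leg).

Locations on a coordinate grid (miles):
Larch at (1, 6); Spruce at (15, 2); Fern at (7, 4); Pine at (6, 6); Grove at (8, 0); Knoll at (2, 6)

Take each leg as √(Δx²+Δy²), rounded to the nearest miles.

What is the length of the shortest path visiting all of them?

18 miles — the minimum one-way total.

There are 5! = 120 possible orderings.
Larch → Spruce → Fern → Pine → Grove → Knoll: 15+8+2+6+8 = 39
Larch → Spruce → Fern → Pine → Knoll → Grove: 15+8+2+4+8 = 37
Larch → Spruce → Fern → Grove → Pine → Knoll: 15+8+4+6+4 = 37
Larch → Spruce → Fern → Grove → Knoll → Pine: 15+8+4+8+4 = 39
Larch → Spruce → Fern → Knoll → Pine → Grove: 15+8+5+4+6 = 38
Larch → Spruce → Fern → Knoll → Grove → Pine: 15+8+5+8+6 = 42
Larch → Spruce → Pine → Fern → Grove → Knoll: 15+10+2+4+8 = 39
Larch → Spruce → Pine → Fern → Knoll → Grove: 15+10+2+5+8 = 40
Larch → Spruce → Pine → Grove → Fern → Knoll: 15+10+6+4+5 = 40
Larch → Spruce → Pine → Grove → Knoll → Fern: 15+10+6+8+5 = 44
Larch → Spruce → Pine → Knoll → Fern → Grove: 15+10+4+5+4 = 38
Larch → Spruce → Pine → Knoll → Grove → Fern: 15+10+4+8+4 = 41
Larch → Spruce → Grove → Fern → Pine → Knoll: 15+7+4+2+4 = 32
Larch → Spruce → Grove → Fern → Knoll → Pine: 15+7+4+5+4 = 35
… (106 more)
Larch → Knoll → Pine → Fern → Grove → Spruce: 1+4+2+4+7 = 18  ← best
The minimum is 18.
One shortest path: Larch → Knoll → Pine → Fern → Grove → Spruce.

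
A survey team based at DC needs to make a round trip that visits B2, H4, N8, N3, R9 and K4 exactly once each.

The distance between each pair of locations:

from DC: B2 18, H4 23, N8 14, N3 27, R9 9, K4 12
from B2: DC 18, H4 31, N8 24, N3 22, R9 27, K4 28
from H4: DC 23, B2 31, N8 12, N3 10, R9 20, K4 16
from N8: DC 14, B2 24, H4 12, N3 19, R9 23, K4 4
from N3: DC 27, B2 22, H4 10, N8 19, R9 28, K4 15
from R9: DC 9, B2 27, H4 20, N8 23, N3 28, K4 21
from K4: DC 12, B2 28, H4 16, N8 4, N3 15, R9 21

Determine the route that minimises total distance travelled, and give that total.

There are 360 distinct closed tours to check (reversals are equivalent).
DC→B2→H4→N8→N3→R9→K4→DC: 18+31+12+19+28+21+12 = 141
DC→B2→H4→N8→N3→K4→R9→DC: 18+31+12+19+15+21+9 = 125
DC→B2→H4→N8→R9→N3→K4→DC: 18+31+12+23+28+15+12 = 139
DC→B2→H4→N8→R9→K4→N3→DC: 18+31+12+23+21+15+27 = 147
DC→B2→H4→N8→K4→N3→R9→DC: 18+31+12+4+15+28+9 = 117
DC→B2→H4→N8→K4→R9→N3→DC: 18+31+12+4+21+28+27 = 141
DC→B2→H4→N3→N8→R9→K4→DC: 18+31+10+19+23+21+12 = 134
DC→B2→H4→N3→N8→K4→R9→DC: 18+31+10+19+4+21+9 = 112
… (352 more)
DC→B2→N3→H4→N8→K4→R9→DC: 18+22+10+12+4+21+9 = 96  ← best
The minimum is 96.
One optimal route: DC → B2 → N3 → H4 → N8 → K4 → R9 → DC (or its reverse).

96 — the shortest possible round trip.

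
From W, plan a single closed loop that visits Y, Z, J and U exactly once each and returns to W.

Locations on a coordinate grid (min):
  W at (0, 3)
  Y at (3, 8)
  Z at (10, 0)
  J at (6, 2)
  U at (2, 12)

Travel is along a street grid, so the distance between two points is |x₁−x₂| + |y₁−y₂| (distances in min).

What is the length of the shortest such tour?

With 4 stops there are 4!/2 = 12 distinct round trips (a route and its reverse cost the same).
W → Y → Z → J → U → W: 8+15+6+14+11 = 54
W → Y → Z → U → J → W: 8+15+20+14+7 = 64
W → Y → J → Z → U → W: 8+9+6+20+11 = 54
W → Y → J → U → Z → W: 8+9+14+20+13 = 64
W → Y → U → Z → J → W: 8+5+20+6+7 = 46
W → Y → U → J → Z → W: 8+5+14+6+13 = 46
W → Z → Y → J → U → W: 13+15+9+14+11 = 62
W → Z → Y → U → J → W: 13+15+5+14+7 = 54
W → Z → J → Y → U → W: 13+6+9+5+11 = 44
W → Z → U → Y → J → W: 13+20+5+9+7 = 54
W → J → Y → Z → U → W: 7+9+15+20+11 = 62
W → J → Z → Y → U → W: 7+6+15+5+11 = 44
The minimum is 44.
One optimal route: W → Z → J → Y → U → W (or its reverse).

Minimum total distance: 44 min.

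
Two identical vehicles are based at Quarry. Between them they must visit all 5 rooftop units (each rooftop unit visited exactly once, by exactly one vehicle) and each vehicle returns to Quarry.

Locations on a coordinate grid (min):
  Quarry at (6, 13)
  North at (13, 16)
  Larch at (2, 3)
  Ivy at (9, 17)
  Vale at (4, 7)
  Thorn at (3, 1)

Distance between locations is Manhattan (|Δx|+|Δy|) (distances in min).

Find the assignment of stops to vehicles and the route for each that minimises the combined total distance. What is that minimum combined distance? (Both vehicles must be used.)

Try each way of splitting the stops between the two vehicles (each non-empty) and, for each split, find the best tour for each vehicle:
  {North} + {Larch, Ivy, Vale, Thorn}: 20 + 46 = 66
  {Larch} + {North, Ivy, Vale, Thorn}: 28 + 52 = 80
  {North, Larch} + {Ivy, Vale, Thorn}: 48 + 44 = 92
  {Ivy} + {North, Larch, Vale, Thorn}: 14 + 52 = 66
  {North, Ivy} + {Larch, Vale, Thorn}: 22 + 32 = 54
  {Larch, Ivy} + {North, Vale, Thorn}: 42 + 50 = 92
  … (15 splits in total)
Best: vehicle 1 Quarry → North → Ivy → Quarry = 22; vehicle 2 Quarry → Larch → Thorn → Vale → Quarry = 32; combined 54.

54 min — the smallest possible combined total.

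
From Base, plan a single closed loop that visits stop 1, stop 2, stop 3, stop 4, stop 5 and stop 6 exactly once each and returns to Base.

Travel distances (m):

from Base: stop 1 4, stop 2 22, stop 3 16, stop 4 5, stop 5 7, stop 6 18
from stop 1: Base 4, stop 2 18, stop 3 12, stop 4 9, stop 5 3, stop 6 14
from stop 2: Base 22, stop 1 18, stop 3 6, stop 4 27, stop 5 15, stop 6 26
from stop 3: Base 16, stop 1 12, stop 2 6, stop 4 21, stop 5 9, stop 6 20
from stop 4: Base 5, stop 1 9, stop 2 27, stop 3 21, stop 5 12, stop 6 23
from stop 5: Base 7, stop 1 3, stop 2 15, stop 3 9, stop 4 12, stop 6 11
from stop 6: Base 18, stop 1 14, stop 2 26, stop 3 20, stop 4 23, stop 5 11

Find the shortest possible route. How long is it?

76 m — the shortest possible round trip.

There are 360 distinct closed tours to check (reversals are equivalent).
Base-stop 1-stop 2-stop 3-stop 4-stop 5-stop 6-Base: 4+18+6+21+12+11+18 = 90
Base-stop 1-stop 2-stop 3-stop 4-stop 6-stop 5-Base: 4+18+6+21+23+11+7 = 90
Base-stop 1-stop 2-stop 3-stop 5-stop 4-stop 6-Base: 4+18+6+9+12+23+18 = 90
Base-stop 1-stop 2-stop 3-stop 5-stop 6-stop 4-Base: 4+18+6+9+11+23+5 = 76
Base-stop 1-stop 2-stop 3-stop 6-stop 4-stop 5-Base: 4+18+6+20+23+12+7 = 90
Base-stop 1-stop 2-stop 3-stop 6-stop 5-stop 4-Base: 4+18+6+20+11+12+5 = 76
Base-stop 1-stop 2-stop 4-stop 3-stop 5-stop 6-Base: 4+18+27+21+9+11+18 = 108
Base-stop 1-stop 2-stop 4-stop 3-stop 6-stop 5-Base: 4+18+27+21+20+11+7 = 108
… (352 more)
The minimum is 76.
One optimal route: Base → stop 1 → stop 2 → stop 3 → stop 5 → stop 6 → stop 4 → Base (or its reverse).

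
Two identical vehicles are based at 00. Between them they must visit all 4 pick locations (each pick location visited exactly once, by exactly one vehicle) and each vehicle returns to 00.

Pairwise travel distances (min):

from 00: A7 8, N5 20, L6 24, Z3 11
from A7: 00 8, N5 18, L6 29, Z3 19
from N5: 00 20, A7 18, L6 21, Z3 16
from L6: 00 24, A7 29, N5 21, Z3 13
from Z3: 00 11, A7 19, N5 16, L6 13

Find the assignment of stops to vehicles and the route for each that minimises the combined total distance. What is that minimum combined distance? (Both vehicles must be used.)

Minimum combined distance: 81 min.

Try each way of splitting the stops between the two vehicles (each non-empty) and, for each split, find the best tour for each vehicle:
  {A7} + {N5, L6, Z3}: 16 + 65 = 81
  {N5} + {A7, L6, Z3}: 40 + 61 = 101
  {A7, N5} + {L6, Z3}: 46 + 48 = 94
  {L6} + {A7, N5, Z3}: 48 + 53 = 101
  {A7, L6} + {N5, Z3}: 61 + 47 = 108
  {N5, L6} + {A7, Z3}: 65 + 38 = 103
  … (7 splits in total)
Best: vehicle 1 00 → A7 → 00 = 16; vehicle 2 00 → N5 → L6 → Z3 → 00 = 65; combined 81.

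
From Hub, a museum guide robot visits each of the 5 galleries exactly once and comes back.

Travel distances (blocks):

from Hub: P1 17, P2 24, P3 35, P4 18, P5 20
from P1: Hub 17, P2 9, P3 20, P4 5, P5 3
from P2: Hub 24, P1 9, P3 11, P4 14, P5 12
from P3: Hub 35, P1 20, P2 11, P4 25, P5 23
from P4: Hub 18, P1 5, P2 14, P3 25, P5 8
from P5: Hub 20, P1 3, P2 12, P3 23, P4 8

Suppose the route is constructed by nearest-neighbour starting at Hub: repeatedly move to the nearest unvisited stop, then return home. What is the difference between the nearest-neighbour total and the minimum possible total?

The nearest-neighbour route is 4 blocks longer than optimal.

Hub: P1=17, P4=18, P5=20, P2=24, P3=35 ⇒ P1
P1: P5=3, P4=5, P2=9, P3=20 ⇒ P5
P5: P4=8, P2=12, P3=23 ⇒ P4
P4: P2=14, P3=25 ⇒ P2
P2: P3=11 ⇒ P3
NN route Hub → P1 → P5 → P4 → P2 → P3 → Hub costs 88.
Optimal: Hub → P2 → P3 → P1 → P5 → P4 → Hub costs 84 (by enumerating all 60 distinct tours).
Excess = 88 − 84 = 4.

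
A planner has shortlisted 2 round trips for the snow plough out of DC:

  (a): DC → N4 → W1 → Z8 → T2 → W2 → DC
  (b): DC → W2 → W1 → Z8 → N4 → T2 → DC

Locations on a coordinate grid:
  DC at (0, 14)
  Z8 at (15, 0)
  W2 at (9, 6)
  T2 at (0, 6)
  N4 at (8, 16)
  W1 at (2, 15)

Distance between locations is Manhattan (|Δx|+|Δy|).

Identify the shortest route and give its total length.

(a): 10 + 7 + 28 + 21 + 9 + 17 = 92
(b): 17 + 16 + 28 + 23 + 18 + 8 = 110

Shortest is (a), total 92.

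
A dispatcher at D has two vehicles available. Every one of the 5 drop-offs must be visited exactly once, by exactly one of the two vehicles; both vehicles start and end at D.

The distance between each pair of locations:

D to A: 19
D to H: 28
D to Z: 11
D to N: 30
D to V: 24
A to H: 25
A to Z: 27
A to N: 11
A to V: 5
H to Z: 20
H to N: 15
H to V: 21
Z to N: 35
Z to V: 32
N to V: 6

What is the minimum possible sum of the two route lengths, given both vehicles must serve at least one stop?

There are 2^4 − 1 = 15 ways to divide the 5 stops into two non-empty groups. For each, the best each vehicle can do is its own shortest tour through its group:
  {A} + {H, Z, N, V}: 38 + 76 = 114
  {H} + {A, Z, N, V}: 56 + 76 = 132
  {A, H} + {Z, N, V}: 72 + 76 = 148
  {Z} + {A, H, N, V}: 22 + 73 = 95
  {A, Z} + {H, N, V}: 57 + 73 = 130
  {H, Z} + {A, N, V}: 59 + 60 = 119
  … (15 splits in total)
Best: vehicle 1 D → Z → D = 22; vehicle 2 D → A → V → N → H → D = 73; combined 95.

95 — the smallest possible combined total.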